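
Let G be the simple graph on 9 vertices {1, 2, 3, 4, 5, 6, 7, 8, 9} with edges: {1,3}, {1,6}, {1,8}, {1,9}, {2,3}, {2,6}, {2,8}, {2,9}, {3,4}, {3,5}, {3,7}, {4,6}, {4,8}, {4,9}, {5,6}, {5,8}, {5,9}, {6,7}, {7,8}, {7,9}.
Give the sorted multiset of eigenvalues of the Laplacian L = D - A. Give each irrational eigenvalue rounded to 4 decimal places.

Reading degrees in the order [1, 2, 3, 4, 5, 6, 7, 8, 9] gives [4, 4, 5, 4, 4, 5, 4, 5, 5]; set D = diag(4, 4, 5, 4, 4, 5, 4, 5, 5) and form L = D - A. L is symmetric positive semidefinite, so every eigenvalue is real and nonnegative. The largest eigenvalue, 9, is at most the vertex count 9. The eigenvalues sum to 40, which equals trace(L) = 2|E|.

[0, 4, 4, 4, 4, 5, 5, 5, 9]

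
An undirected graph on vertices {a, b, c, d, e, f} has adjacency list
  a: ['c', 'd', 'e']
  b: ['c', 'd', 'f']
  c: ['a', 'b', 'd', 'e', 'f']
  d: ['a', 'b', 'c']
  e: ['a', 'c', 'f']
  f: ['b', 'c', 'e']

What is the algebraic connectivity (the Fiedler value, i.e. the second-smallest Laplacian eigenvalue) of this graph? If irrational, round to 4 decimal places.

Each diagonal entry of L is the vertex degree and each off-diagonal entry is -1 where an edge is present, 0 otherwise; in the order [a, b, c, d, e, f] the diagonal is [3, 3, 5, 3, 3, 3]. The smallest Laplacian eigenvalue is always 0. The next one, lambda_2 = 2.3820, measures how hard the graph is to disconnect: larger values mean better connectivity. The largest eigenvalue, 6, is at most the vertex count 6. There is one zero in the spectrum, matching the 1 component.

2.3820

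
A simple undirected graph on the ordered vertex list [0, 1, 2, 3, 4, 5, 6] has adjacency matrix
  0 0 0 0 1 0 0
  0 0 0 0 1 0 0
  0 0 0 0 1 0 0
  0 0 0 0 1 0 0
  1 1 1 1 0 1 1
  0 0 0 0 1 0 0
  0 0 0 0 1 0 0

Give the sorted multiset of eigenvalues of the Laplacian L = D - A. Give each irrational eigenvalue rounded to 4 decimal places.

Each diagonal entry of L is the vertex degree and each off-diagonal entry is -1 where an edge is present, 0 otherwise; in the order [0, 1, 2, 3, 4, 5, 6] the diagonal is [1, 1, 1, 1, 6, 1, 1]. Since every row of L sums to 0, the all-ones vector is in the kernel and 0 is an eigenvalue. The eigenvalues sum to 12, which equals trace(L) = 2|E|.

[0, 1, 1, 1, 1, 1, 7]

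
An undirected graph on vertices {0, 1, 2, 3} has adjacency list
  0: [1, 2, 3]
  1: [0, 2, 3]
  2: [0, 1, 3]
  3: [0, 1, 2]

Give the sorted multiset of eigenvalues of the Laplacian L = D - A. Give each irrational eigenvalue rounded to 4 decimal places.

[0, 4, 4, 4]

Each diagonal entry of L is the vertex degree and each off-diagonal entry is -1 where an edge is present, 0 otherwise; in the order [0, 1, 2, 3] the diagonal is [3, 3, 3, 3]. L is symmetric positive semidefinite, so every eigenvalue is real and nonnegative. There is one zero in the spectrum, matching the 1 component. The largest eigenvalue, 4, is at most the vertex count 4.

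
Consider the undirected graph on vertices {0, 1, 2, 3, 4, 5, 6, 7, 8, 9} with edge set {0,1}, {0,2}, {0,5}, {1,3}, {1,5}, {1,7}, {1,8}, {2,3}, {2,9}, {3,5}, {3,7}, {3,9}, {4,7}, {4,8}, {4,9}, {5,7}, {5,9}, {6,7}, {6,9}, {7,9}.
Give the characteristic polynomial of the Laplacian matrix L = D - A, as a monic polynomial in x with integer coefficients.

Each diagonal entry of L is the vertex degree and each off-diagonal entry is -1 where an edge is present, 0 otherwise; in the order [0, 1, 2, 3, 4, 5, 6, 7, 8, 9] the diagonal is [3, 5, 3, 5, 3, 5, 2, 6, 2, 6]. Computing det(xI - L) by cofactor expansion (or equivalently via sum-over-permutations) gives x^10 - 40x^9 + 689x^8 - 6688x^7 + 40195x^6 - 154640x^5 + 379697x^4 - 572016x^3 + 478406x^2 - 168970x. The coefficient of x^9 equals -trace(L) = -40, matching the sum of degrees. The largest eigenvalue, 7.4074, is at most the vertex count 10. The eigenvalues sum to 40, which equals trace(L) = 2|E|.

x^10 - 40x^9 + 689x^8 - 6688x^7 + 40195x^6 - 154640x^5 + 379697x^4 - 572016x^3 + 478406x^2 - 168970x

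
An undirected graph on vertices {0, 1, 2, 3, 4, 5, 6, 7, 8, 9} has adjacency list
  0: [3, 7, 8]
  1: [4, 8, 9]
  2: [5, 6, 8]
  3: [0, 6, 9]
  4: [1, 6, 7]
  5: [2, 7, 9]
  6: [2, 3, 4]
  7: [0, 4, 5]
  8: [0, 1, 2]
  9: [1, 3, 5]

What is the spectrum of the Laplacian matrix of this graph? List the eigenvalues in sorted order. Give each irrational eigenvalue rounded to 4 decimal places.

[0, 2, 2, 2, 2, 2, 5, 5, 5, 5]

Reading degrees in the order [0, 1, 2, 3, 4, 5, 6, 7, 8, 9] gives [3, 3, 3, 3, 3, 3, 3, 3, 3, 3]; set D = diag(3, 3, 3, 3, 3, 3, 3, 3, 3, 3) and form L = D - A. L is symmetric positive semidefinite, so every eigenvalue is real and nonnegative. The eigenvalues sum to 30, which equals trace(L) = 2|E|.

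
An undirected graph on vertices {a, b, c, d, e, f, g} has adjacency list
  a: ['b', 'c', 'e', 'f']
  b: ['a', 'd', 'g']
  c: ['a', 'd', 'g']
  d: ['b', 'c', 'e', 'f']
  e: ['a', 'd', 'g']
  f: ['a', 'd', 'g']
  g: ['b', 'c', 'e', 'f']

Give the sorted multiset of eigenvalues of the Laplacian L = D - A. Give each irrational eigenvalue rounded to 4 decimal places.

[0, 3, 3, 3, 4, 4, 7]

Reading degrees in the order [a, b, c, d, e, f, g] gives [4, 3, 3, 4, 3, 3, 4]; set D = diag(4, 3, 3, 4, 3, 3, 4) and form L = D - A. Since every row of L sums to 0, the all-ones vector is in the kernel and 0 is an eigenvalue. By the matrix-tree theorem the graph has (1/7) * product of the nonzero eigenvalues = 432 spanning trees. The eigenvalues sum to 24, which equals trace(L) = 2|E|.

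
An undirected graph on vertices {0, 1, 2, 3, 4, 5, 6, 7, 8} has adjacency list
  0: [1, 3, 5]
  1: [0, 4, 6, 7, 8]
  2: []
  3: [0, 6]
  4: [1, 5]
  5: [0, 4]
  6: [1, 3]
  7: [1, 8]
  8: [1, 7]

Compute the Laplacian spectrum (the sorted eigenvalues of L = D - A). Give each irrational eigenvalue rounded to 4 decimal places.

[0, 0, 0.7715, 1, 2.2226, 3, 3, 3.6980, 6.3079]

With the vertex order [0, 1, 2, 3, 4, 5, 6, 7, 8], the degrees are [3, 5, 0, 2, 2, 2, 2, 2, 2], giving D = diag(3, 5, 0, 2, 2, 2, 2, 2, 2) and L = D - A. Diagonalising L (or applying a numerical eigensolver to the 9x9 matrix) gives the spectrum above. The 2 zero eigenvalues correspond to the 2 connected components. The largest eigenvalue, 6.3079, is at most the vertex count 9.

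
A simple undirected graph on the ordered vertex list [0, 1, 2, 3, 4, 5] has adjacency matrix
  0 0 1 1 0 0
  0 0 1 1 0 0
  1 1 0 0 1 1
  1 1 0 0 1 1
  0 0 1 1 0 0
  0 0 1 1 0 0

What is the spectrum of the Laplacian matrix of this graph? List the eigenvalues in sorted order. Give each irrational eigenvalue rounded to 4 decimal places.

Each diagonal entry of L is the vertex degree and each off-diagonal entry is -1 where an edge is present, 0 otherwise; in the order [0, 1, 2, 3, 4, 5] the diagonal is [2, 2, 4, 4, 2, 2]. The multiplicity of 0 as a Laplacian eigenvalue equals the number of connected components. The single zero eigenvalue shows the graph is connected. By the matrix-tree theorem the graph has (1/6) * product of the nonzero eigenvalues = 32 spanning trees.

[0, 2, 2, 2, 4, 6]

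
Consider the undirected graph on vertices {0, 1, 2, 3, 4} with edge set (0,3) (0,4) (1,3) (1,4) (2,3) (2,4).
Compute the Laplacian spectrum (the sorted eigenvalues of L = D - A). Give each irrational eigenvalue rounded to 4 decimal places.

[0, 2, 2, 3, 5]

Reading degrees in the order [0, 1, 2, 3, 4] gives [2, 2, 2, 3, 3]; set D = diag(2, 2, 2, 3, 3) and form L = D - A. L is symmetric positive semidefinite, so every eigenvalue is real and nonnegative. The single zero eigenvalue shows the graph is connected. There is one zero in the spectrum, matching the 1 component. The eigenvalues sum to 12, which equals trace(L) = 2|E|.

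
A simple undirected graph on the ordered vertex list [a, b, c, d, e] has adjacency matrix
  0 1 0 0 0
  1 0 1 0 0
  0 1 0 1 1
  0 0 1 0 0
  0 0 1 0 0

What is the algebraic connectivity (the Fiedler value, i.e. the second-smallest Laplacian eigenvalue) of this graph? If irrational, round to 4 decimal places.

0.5188

With the vertex order [a, b, c, d, e], the degrees are [1, 2, 3, 1, 1], giving D = diag(1, 2, 3, 1, 1) and L = D - A. The smallest Laplacian eigenvalue is always 0. The next one, lambda_2 = 0.5188, measures how hard the graph is to disconnect: larger values mean better connectivity. The eigenvalues sum to 8, which equals trace(L) = 2|E|.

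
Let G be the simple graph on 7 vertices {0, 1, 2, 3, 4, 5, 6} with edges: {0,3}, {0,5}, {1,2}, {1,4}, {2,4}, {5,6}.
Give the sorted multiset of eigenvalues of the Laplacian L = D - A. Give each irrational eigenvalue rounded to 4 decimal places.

Each diagonal entry of L is the vertex degree and each off-diagonal entry is -1 where an edge is present, 0 otherwise; in the order [0, 1, 2, 3, 4, 5, 6] the diagonal is [2, 2, 2, 1, 2, 2, 1]. L is symmetric positive semidefinite, so every eigenvalue is real and nonnegative. The 2 zero eigenvalues correspond to the 2 connected components. The eigenvalues sum to 12, which equals trace(L) = 2|E|.

[0, 0, 0.5858, 2, 3, 3, 3.4142]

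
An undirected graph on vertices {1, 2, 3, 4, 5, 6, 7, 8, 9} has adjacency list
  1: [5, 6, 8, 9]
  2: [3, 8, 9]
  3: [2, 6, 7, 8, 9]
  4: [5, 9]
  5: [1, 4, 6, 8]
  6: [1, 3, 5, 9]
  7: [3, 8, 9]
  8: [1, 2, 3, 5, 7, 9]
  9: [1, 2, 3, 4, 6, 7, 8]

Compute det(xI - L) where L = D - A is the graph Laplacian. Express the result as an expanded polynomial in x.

Each diagonal entry of L is the vertex degree and each off-diagonal entry is -1 where an edge is present, 0 otherwise; in the order [1, 2, 3, 4, 5, 6, 7, 8, 9] the diagonal is [4, 3, 5, 2, 4, 4, 3, 6, 7]. L has integer entries, so p(x) = det(xI - L) has integer coefficients. Expanding the determinant yields x^9 - 38x^8 + 613x^7 - 5472x^6 + 29500x^5 - 98124x^4 + 196164x^3 - 214920x^2 + 98496x. The constant term is 0 because L is singular (the all-ones vector lies in its kernel). There is one zero in the spectrum, matching the 1 component.

x^9 - 38x^8 + 613x^7 - 5472x^6 + 29500x^5 - 98124x^4 + 196164x^3 - 214920x^2 + 98496x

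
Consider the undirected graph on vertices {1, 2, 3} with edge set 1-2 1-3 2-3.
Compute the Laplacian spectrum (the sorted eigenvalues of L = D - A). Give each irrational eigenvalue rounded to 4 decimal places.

[0, 3, 3]

With the vertex order [1, 2, 3], the degrees are [2, 2, 2], giving D = diag(2, 2, 2) and L = D - A. The multiplicity of 0 as a Laplacian eigenvalue equals the number of connected components. The largest eigenvalue, 3, is at most the vertex count 3.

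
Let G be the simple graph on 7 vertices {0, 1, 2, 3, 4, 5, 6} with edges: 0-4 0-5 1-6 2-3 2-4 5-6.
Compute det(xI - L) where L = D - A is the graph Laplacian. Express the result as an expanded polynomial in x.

Reading degrees in the order [0, 1, 2, 3, 4, 5, 6] gives [2, 1, 2, 1, 2, 2, 2]; set D = diag(2, 1, 2, 1, 2, 2, 2) and form L = D - A. Computing det(xI - L) by cofactor expansion (or equivalently via sum-over-permutations) gives x^7 - 12x^6 + 55x^5 - 120x^4 + 126x^3 - 56x^2 + 7x. Since p(0) = det(-L) = 0, x divides p(x). By the matrix-tree theorem the graph has (1/7) * product of the nonzero eigenvalues = 1 spanning tree. The eigenvalues sum to 12, which equals trace(L) = 2|E|.

x^7 - 12x^6 + 55x^5 - 120x^4 + 126x^3 - 56x^2 + 7x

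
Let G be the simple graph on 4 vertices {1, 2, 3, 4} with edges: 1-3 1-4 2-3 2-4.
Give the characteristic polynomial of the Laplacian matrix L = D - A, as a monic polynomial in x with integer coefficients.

x^4 - 8x^3 + 20x^2 - 16x

Each diagonal entry of L is the vertex degree and each off-diagonal entry is -1 where an edge is present, 0 otherwise; in the order [1, 2, 3, 4] the diagonal is [2, 2, 2, 2]. The eigenvalues of L are [0, 2, 2, 4]; the characteristic polynomial is the product of (x - lambda_i), which multiplies out to x^4 - 8x^3 + 20x^2 - 16x. The constant term is 0 because L is singular (the all-ones vector lies in its kernel).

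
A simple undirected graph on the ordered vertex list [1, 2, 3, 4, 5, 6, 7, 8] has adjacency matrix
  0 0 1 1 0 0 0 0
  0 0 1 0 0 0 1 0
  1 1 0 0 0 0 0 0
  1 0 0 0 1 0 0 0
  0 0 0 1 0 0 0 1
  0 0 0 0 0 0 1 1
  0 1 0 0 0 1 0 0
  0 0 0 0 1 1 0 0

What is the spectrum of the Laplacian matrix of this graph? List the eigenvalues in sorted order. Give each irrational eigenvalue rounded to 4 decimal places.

Each diagonal entry of L is the vertex degree and each off-diagonal entry is -1 where an edge is present, 0 otherwise; in the order [1, 2, 3, 4, 5, 6, 7, 8] the diagonal is [2, 2, 2, 2, 2, 2, 2, 2]. The multiplicity of 0 as a Laplacian eigenvalue equals the number of connected components. The eigenvalues sum to 16, which equals trace(L) = 2|E|.

[0, 0.5858, 0.5858, 2, 2, 3.4142, 3.4142, 4]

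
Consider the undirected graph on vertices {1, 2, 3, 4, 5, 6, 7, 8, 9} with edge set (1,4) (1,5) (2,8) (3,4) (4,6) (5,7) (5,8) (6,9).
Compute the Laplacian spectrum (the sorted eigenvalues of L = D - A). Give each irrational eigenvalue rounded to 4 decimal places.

[0, 0.1729, 0.5587, 0.6617, 1.4331, 2.2091, 2.4851, 3.9563, 4.5231]

Each diagonal entry of L is the vertex degree and each off-diagonal entry is -1 where an edge is present, 0 otherwise; in the order [1, 2, 3, 4, 5, 6, 7, 8, 9] the diagonal is [2, 1, 1, 3, 3, 2, 1, 2, 1]. Since every row of L sums to 0, the all-ones vector is in the kernel and 0 is an eigenvalue. By the matrix-tree theorem the graph has (1/9) * product of the nonzero eigenvalues = 1 spanning tree. The eigenvalues sum to 16, which equals trace(L) = 2|E|.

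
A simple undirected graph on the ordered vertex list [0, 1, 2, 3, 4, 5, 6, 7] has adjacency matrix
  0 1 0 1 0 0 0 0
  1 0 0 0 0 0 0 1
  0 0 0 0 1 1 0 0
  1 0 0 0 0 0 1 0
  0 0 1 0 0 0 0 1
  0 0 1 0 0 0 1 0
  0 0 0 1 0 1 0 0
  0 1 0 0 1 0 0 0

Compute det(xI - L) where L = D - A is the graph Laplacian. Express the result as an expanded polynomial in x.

x^8 - 16x^7 + 104x^6 - 352x^5 + 660x^4 - 672x^3 + 336x^2 - 64x

Each diagonal entry of L is the vertex degree and each off-diagonal entry is -1 where an edge is present, 0 otherwise; in the order [0, 1, 2, 3, 4, 5, 6, 7] the diagonal is [2, 2, 2, 2, 2, 2, 2, 2]. L has integer entries, so p(x) = det(xI - L) has integer coefficients. Expanding the determinant yields x^8 - 16x^7 + 104x^6 - 352x^5 + 660x^4 - 672x^3 + 336x^2 - 64x. The coefficient of x^7 equals -trace(L) = -16, matching the sum of degrees. The largest eigenvalue, 4, is at most the vertex count 8.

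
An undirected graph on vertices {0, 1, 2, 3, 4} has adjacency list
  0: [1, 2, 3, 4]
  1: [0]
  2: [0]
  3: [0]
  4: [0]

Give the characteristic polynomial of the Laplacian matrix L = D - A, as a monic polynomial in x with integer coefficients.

Each diagonal entry of L is the vertex degree and each off-diagonal entry is -1 where an edge is present, 0 otherwise; in the order [0, 1, 2, 3, 4] the diagonal is [4, 1, 1, 1, 1]. Computing det(xI - L) by cofactor expansion (or equivalently via sum-over-permutations) gives x^5 - 8x^4 + 18x^3 - 16x^2 + 5x. The constant term is 0 because L is singular (the all-ones vector lies in its kernel). The largest eigenvalue, 5, is at most the vertex count 5. There is one zero in the spectrum, matching the 1 component.

x^5 - 8x^4 + 18x^3 - 16x^2 + 5x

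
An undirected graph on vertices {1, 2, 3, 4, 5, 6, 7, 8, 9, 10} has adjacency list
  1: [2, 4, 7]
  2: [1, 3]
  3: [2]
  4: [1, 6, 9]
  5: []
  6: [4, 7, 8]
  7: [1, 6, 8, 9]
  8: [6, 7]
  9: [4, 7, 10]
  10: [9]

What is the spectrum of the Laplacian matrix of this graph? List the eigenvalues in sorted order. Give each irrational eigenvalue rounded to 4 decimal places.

[0, 0, 0.3371, 0.7404, 1.7024, 2.3789, 3.3400, 3.6349, 4, 5.8663]

Reading degrees in the order [1, 2, 3, 4, 5, 6, 7, 8, 9, 10] gives [3, 2, 1, 3, 0, 3, 4, 2, 3, 1]; set D = diag(3, 2, 1, 3, 0, 3, 4, 2, 3, 1) and form L = D - A. The multiplicity of 0 as a Laplacian eigenvalue equals the number of connected components. The 2 zero eigenvalues correspond to the 2 connected components. The largest eigenvalue, 5.8663, is at most the vertex count 10. There are 2 zeros in the spectrum, matching the 2 components.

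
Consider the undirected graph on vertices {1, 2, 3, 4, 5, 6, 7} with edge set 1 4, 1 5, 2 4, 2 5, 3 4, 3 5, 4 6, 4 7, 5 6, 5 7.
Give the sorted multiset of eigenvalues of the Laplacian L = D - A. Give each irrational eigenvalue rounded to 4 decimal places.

[0, 2, 2, 2, 2, 5, 7]

Reading degrees in the order [1, 2, 3, 4, 5, 6, 7] gives [2, 2, 2, 5, 5, 2, 2]; set D = diag(2, 2, 2, 5, 5, 2, 2) and form L = D - A. Since every row of L sums to 0, the all-ones vector is in the kernel and 0 is an eigenvalue. The single zero eigenvalue shows the graph is connected.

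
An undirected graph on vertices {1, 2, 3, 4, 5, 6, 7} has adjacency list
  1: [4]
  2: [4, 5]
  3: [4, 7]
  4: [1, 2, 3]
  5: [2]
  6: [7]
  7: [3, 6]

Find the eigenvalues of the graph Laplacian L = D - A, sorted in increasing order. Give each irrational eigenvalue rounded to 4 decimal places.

[0, 0.2603, 0.6262, 1.4055, 2.2742, 3.0996, 4.3342]

Each diagonal entry of L is the vertex degree and each off-diagonal entry is -1 where an edge is present, 0 otherwise; in the order [1, 2, 3, 4, 5, 6, 7] the diagonal is [1, 2, 2, 3, 1, 1, 2]. The multiplicity of 0 as a Laplacian eigenvalue equals the number of connected components. The single zero eigenvalue shows the graph is connected.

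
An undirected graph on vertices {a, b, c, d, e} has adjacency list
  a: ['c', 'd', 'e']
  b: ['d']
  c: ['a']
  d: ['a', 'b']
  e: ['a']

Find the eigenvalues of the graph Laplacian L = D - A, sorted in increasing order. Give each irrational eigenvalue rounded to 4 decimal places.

[0, 0.5188, 1, 2.3111, 4.1701]

Each diagonal entry of L is the vertex degree and each off-diagonal entry is -1 where an edge is present, 0 otherwise; in the order [a, b, c, d, e] the diagonal is [3, 1, 1, 2, 1]. L is symmetric positive semidefinite, so every eigenvalue is real and nonnegative. The single zero eigenvalue shows the graph is connected. The largest eigenvalue, 4.1701, is at most the vertex count 5.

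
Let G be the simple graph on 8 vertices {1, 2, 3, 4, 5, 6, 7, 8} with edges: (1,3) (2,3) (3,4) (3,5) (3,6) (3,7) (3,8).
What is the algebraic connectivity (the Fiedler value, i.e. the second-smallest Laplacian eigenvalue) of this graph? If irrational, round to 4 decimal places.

1

Each diagonal entry of L is the vertex degree and each off-diagonal entry is -1 where an edge is present, 0 otherwise; in the order [1, 2, 3, 4, 5, 6, 7, 8] the diagonal is [1, 1, 7, 1, 1, 1, 1, 1]. Computing the eigenvalues of L and sorting gives [0, 1, 1, 1, 1, 1, 1, 8]. The Fiedler value lambda_2 = 1 is strictly positive, so the graph is connected. The largest eigenvalue, 8, is at most the vertex count 8. The eigenvalues sum to 14, which equals trace(L) = 2|E|.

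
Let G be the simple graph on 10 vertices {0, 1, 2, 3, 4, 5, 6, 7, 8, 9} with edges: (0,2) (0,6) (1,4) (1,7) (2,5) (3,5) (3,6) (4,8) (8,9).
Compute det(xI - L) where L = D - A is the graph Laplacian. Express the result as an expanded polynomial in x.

Each diagonal entry of L is the vertex degree and each off-diagonal entry is -1 where an edge is present, 0 otherwise; in the order [0, 1, 2, 3, 4, 5, 6, 7, 8, 9] the diagonal is [2, 2, 2, 2, 2, 2, 2, 1, 2, 1]. L has integer entries, so p(x) = det(xI - L) has integer coefficients. Expanding the determinant yields x^10 - 18x^9 + 136x^8 - 560x^7 + 1365x^6 - 2000x^5 + 1700x^4 - 750x^3 + 125x^2. Since p(0) = det(-L) = 0, x divides p(x). There are 2 zeros in the spectrum, matching the 2 components.

x^10 - 18x^9 + 136x^8 - 560x^7 + 1365x^6 - 2000x^5 + 1700x^4 - 750x^3 + 125x^2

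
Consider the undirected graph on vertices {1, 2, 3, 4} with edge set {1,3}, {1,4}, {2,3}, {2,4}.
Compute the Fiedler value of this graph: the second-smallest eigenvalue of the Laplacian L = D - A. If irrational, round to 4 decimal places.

With the vertex order [1, 2, 3, 4], the degrees are [2, 2, 2, 2], giving D = diag(2, 2, 2, 2) and L = D - A. The sorted Laplacian eigenvalues are [0, 2, 2, 4]; the algebraic connectivity is the second entry, 2. The eigenvalues sum to 8, which equals trace(L) = 2|E|.

2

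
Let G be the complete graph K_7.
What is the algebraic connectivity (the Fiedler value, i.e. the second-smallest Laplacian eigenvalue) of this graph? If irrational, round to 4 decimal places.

The graph has 7 vertices and degree multiset [6, 6, 6, 6, 6, 6, 6]; D is the diagonal matrix of degrees and L = D - A. The sorted Laplacian eigenvalues are [0, 7, 7, 7, 7, 7, 7]; the algebraic connectivity is the second entry, 7. By the matrix-tree theorem the graph has (1/7) * product of the nonzero eigenvalues = 16807 spanning trees. The eigenvalues sum to 42, which equals trace(L) = 2|E|.

7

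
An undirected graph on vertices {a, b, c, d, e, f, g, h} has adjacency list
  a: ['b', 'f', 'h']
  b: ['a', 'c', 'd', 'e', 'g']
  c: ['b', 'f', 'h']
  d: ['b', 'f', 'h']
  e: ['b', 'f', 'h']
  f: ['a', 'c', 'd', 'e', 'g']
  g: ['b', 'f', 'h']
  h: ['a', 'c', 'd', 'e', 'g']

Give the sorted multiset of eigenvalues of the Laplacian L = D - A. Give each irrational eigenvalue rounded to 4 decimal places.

Each diagonal entry of L is the vertex degree and each off-diagonal entry is -1 where an edge is present, 0 otherwise; in the order [a, b, c, d, e, f, g, h] the diagonal is [3, 5, 3, 3, 3, 5, 3, 5]. The multiplicity of 0 as a Laplacian eigenvalue equals the number of connected components.

[0, 3, 3, 3, 3, 5, 5, 8]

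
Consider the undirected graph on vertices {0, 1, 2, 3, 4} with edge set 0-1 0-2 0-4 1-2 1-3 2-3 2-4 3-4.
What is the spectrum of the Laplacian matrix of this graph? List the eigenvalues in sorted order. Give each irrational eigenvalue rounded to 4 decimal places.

[0, 3, 3, 5, 5]

Reading degrees in the order [0, 1, 2, 3, 4] gives [3, 3, 4, 3, 3]; set D = diag(3, 3, 4, 3, 3) and form L = D - A. Diagonalising L (or applying a numerical eigensolver to the 5x5 matrix) gives the spectrum above. The eigenvalues sum to 16, which equals trace(L) = 2|E|.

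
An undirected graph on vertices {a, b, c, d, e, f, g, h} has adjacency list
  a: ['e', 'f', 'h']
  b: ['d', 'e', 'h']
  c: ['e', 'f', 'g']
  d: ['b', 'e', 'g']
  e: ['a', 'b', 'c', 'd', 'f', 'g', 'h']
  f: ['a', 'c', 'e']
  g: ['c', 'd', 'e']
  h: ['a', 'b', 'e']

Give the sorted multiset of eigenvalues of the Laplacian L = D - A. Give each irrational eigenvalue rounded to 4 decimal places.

With the vertex order [a, b, c, d, e, f, g, h], the degrees are [3, 3, 3, 3, 7, 3, 3, 3], giving D = diag(3, 3, 3, 3, 7, 3, 3, 3) and L = D - A. Since every row of L sums to 0, the all-ones vector is in the kernel and 0 is an eigenvalue. The single zero eigenvalue shows the graph is connected. The largest eigenvalue, 8, is at most the vertex count 8.

[0, 1.7530, 1.7530, 3.4450, 3.4450, 4.8019, 4.8019, 8]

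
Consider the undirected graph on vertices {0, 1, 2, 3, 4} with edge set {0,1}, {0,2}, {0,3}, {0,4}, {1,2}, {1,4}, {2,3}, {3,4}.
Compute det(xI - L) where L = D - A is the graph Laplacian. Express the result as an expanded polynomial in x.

x^5 - 16x^4 + 94x^3 - 240x^2 + 225x

Reading degrees in the order [0, 1, 2, 3, 4] gives [4, 3, 3, 3, 3]; set D = diag(4, 3, 3, 3, 3) and form L = D - A. L has integer entries, so p(x) = det(xI - L) has integer coefficients. Expanding the determinant yields x^5 - 16x^4 + 94x^3 - 240x^2 + 225x. The coefficient of x^4 equals -trace(L) = -16, matching the sum of degrees. By the matrix-tree theorem the graph has (1/5) * product of the nonzero eigenvalues = 45 spanning trees. There is one zero in the spectrum, matching the 1 component.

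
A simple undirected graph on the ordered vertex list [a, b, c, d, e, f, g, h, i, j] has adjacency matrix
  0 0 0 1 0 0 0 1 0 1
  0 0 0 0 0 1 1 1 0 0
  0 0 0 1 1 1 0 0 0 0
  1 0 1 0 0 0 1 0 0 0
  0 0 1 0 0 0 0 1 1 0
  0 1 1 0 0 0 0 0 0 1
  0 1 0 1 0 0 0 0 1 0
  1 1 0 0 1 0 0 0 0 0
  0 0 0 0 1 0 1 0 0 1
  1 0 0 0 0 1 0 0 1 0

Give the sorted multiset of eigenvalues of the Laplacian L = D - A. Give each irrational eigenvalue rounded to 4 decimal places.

[0, 2, 2, 2, 2, 2, 5, 5, 5, 5]

Each diagonal entry of L is the vertex degree and each off-diagonal entry is -1 where an edge is present, 0 otherwise; in the order [a, b, c, d, e, f, g, h, i, j] the diagonal is [3, 3, 3, 3, 3, 3, 3, 3, 3, 3]. Diagonalising L (or applying a numerical eigensolver to the 10x10 matrix) gives the spectrum above. By the matrix-tree theorem the graph has (1/10) * product of the nonzero eigenvalues = 2000 spanning trees.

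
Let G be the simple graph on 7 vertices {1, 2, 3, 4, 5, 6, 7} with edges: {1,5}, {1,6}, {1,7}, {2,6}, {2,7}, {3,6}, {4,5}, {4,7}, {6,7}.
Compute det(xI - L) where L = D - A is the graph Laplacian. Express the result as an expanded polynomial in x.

With the vertex order [1, 2, 3, 4, 5, 6, 7], the degrees are [3, 2, 1, 2, 2, 4, 4], giving D = diag(3, 2, 1, 2, 2, 4, 4) and L = D - A. L has integer entries, so p(x) = det(xI - L) has integer coefficients. Expanding the determinant yields x^7 - 18x^6 + 126x^5 - 434x^4 + 767x^3 - 650x^2 + 203x. Since p(0) = det(-L) = 0, x divides p(x). There is one zero in the spectrum, matching the 1 component.

x^7 - 18x^6 + 126x^5 - 434x^4 + 767x^3 - 650x^2 + 203x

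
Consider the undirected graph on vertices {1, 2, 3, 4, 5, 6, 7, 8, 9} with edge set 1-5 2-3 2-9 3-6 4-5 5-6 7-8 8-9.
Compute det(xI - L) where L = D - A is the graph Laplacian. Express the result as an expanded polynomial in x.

With the vertex order [1, 2, 3, 4, 5, 6, 7, 8, 9], the degrees are [1, 2, 2, 1, 3, 2, 1, 2, 2], giving D = diag(1, 2, 2, 1, 3, 2, 1, 2, 2) and L = D - A. L has integer entries, so p(x) = det(xI - L) has integer coefficients. Expanding the determinant yields x^9 - 16x^8 + 104x^7 - 354x^6 + 679x^5 - 736x^4 + 427x^3 - 114x^2 + 9x. The constant term is 0 because L is singular (the all-ones vector lies in its kernel). By the matrix-tree theorem the graph has (1/9) * product of the nonzero eigenvalues = 1 spanning tree. The eigenvalues sum to 16, which equals trace(L) = 2|E|.

x^9 - 16x^8 + 104x^7 - 354x^6 + 679x^5 - 736x^4 + 427x^3 - 114x^2 + 9x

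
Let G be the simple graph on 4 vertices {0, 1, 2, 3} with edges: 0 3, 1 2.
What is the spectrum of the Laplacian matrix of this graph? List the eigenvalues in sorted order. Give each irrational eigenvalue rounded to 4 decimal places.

Each diagonal entry of L is the vertex degree and each off-diagonal entry is -1 where an edge is present, 0 otherwise; in the order [0, 1, 2, 3] the diagonal is [1, 1, 1, 1]. Diagonalising L (or applying a numerical eigensolver to the 4x4 matrix) gives the spectrum above. The 2 zero eigenvalues correspond to the 2 connected components. The eigenvalues sum to 4, which equals trace(L) = 2|E|. The largest eigenvalue, 2, is at most the vertex count 4.

[0, 0, 2, 2]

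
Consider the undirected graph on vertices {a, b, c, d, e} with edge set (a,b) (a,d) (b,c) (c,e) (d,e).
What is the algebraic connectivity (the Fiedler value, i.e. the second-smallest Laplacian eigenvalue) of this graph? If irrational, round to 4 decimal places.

With the vertex order [a, b, c, d, e], the degrees are [2, 2, 2, 2, 2], giving D = diag(2, 2, 2, 2, 2) and L = D - A. Computing the eigenvalues of L and sorting gives [0, 1.3820, 1.3820, 3.6180, 3.6180]. The Fiedler value lambda_2 = 1.3820 is strictly positive, so the graph is connected. There is one zero in the spectrum, matching the 1 component. The largest eigenvalue, 3.6180, is at most the vertex count 5.

1.3820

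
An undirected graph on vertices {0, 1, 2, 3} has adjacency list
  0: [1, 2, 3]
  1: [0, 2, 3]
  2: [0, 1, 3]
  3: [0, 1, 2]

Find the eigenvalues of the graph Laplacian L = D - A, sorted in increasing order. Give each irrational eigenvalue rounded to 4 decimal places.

Each diagonal entry of L is the vertex degree and each off-diagonal entry is -1 where an edge is present, 0 otherwise; in the order [0, 1, 2, 3] the diagonal is [3, 3, 3, 3]. Diagonalising L (or applying a numerical eigensolver to the 4x4 matrix) gives the spectrum above. The single zero eigenvalue shows the graph is connected.

[0, 4, 4, 4]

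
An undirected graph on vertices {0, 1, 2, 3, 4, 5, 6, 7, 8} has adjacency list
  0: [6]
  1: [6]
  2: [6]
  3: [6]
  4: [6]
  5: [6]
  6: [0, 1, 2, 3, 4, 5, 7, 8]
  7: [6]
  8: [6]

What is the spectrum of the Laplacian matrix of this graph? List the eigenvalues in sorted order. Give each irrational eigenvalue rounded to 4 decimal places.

[0, 1, 1, 1, 1, 1, 1, 1, 9]

With the vertex order [0, 1, 2, 3, 4, 5, 6, 7, 8], the degrees are [1, 1, 1, 1, 1, 1, 8, 1, 1], giving D = diag(1, 1, 1, 1, 1, 1, 8, 1, 1) and L = D - A. Diagonalising L (or applying a numerical eigensolver to the 9x9 matrix) gives the spectrum above. By the matrix-tree theorem the graph has (1/9) * product of the nonzero eigenvalues = 1 spanning tree. The largest eigenvalue, 9, is at most the vertex count 9.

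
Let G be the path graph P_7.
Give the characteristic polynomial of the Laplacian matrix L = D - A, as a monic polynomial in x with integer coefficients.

x^7 - 12x^6 + 55x^5 - 120x^4 + 126x^3 - 56x^2 + 7x

The graph has 7 vertices and degree multiset [2, 2, 2, 2, 2, 1, 1]; D is the diagonal matrix of degrees and L = D - A. Computing det(xI - L) by cofactor expansion (or equivalently via sum-over-permutations) gives x^7 - 12x^6 + 55x^5 - 120x^4 + 126x^3 - 56x^2 + 7x. The coefficient of x^6 equals -trace(L) = -12, matching the sum of degrees. The largest eigenvalue, 3.8019, is at most the vertex count 7.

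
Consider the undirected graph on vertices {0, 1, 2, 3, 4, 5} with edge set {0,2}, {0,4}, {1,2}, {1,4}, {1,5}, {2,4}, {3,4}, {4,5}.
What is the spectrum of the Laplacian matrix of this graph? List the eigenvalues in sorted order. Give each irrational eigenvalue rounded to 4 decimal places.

[0, 1, 1.5858, 3, 4.4142, 6]

With the vertex order [0, 1, 2, 3, 4, 5], the degrees are [2, 3, 3, 1, 5, 2], giving D = diag(2, 3, 3, 1, 5, 2) and L = D - A. Since every row of L sums to 0, the all-ones vector is in the kernel and 0 is an eigenvalue. The largest eigenvalue, 6, is at most the vertex count 6.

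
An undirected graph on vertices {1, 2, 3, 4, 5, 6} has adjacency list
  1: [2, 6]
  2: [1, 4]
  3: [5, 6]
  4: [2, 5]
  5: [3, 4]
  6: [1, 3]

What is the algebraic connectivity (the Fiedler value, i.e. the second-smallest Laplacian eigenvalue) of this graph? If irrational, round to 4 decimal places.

1

With the vertex order [1, 2, 3, 4, 5, 6], the degrees are [2, 2, 2, 2, 2, 2], giving D = diag(2, 2, 2, 2, 2, 2) and L = D - A. The sorted Laplacian eigenvalues are [0, 1, 1, 3, 3, 4]; the algebraic connectivity is the second entry, 1. The largest eigenvalue, 4, is at most the vertex count 6.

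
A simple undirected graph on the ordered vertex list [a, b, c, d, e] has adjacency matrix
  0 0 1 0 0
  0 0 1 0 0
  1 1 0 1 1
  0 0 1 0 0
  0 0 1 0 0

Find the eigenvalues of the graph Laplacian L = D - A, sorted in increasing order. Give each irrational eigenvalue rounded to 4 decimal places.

[0, 1, 1, 1, 5]

Each diagonal entry of L is the vertex degree and each off-diagonal entry is -1 where an edge is present, 0 otherwise; in the order [a, b, c, d, e] the diagonal is [1, 1, 4, 1, 1]. Diagonalising L (or applying a numerical eigensolver to the 5x5 matrix) gives the spectrum above.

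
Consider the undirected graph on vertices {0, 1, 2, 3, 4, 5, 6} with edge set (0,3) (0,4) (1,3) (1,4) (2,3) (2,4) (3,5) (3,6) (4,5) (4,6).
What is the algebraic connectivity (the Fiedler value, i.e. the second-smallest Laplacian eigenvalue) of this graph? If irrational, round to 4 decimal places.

With the vertex order [0, 1, 2, 3, 4, 5, 6], the degrees are [2, 2, 2, 5, 5, 2, 2], giving D = diag(2, 2, 2, 5, 5, 2, 2) and L = D - A. Computing the eigenvalues of L and sorting gives [0, 2, 2, 2, 2, 5, 7]. The Fiedler value lambda_2 = 2 is strictly positive, so the graph is connected. The eigenvalues sum to 20, which equals trace(L) = 2|E|.

2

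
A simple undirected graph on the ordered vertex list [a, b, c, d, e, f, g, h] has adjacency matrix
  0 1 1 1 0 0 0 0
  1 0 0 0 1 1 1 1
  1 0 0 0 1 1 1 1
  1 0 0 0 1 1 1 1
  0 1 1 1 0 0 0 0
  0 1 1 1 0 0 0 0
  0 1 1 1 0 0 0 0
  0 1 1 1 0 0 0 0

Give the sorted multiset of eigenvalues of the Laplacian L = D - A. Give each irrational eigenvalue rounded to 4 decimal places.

[0, 3, 3, 3, 3, 5, 5, 8]

With the vertex order [a, b, c, d, e, f, g, h], the degrees are [3, 5, 5, 5, 3, 3, 3, 3], giving D = diag(3, 5, 5, 5, 3, 3, 3, 3) and L = D - A. Diagonalising L (or applying a numerical eigensolver to the 8x8 matrix) gives the spectrum above. The single zero eigenvalue shows the graph is connected. The eigenvalues sum to 30, which equals trace(L) = 2|E|. There is one zero in the spectrum, matching the 1 component.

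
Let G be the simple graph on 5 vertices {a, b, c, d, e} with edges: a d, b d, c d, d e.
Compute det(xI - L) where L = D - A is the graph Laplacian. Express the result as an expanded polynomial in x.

x^5 - 8x^4 + 18x^3 - 16x^2 + 5x

With the vertex order [a, b, c, d, e], the degrees are [1, 1, 1, 4, 1], giving D = diag(1, 1, 1, 4, 1) and L = D - A. L has integer entries, so p(x) = det(xI - L) has integer coefficients. Expanding the determinant yields x^5 - 8x^4 + 18x^3 - 16x^2 + 5x. The constant term is 0 because L is singular (the all-ones vector lies in its kernel). By the matrix-tree theorem the graph has (1/5) * product of the nonzero eigenvalues = 1 spanning tree.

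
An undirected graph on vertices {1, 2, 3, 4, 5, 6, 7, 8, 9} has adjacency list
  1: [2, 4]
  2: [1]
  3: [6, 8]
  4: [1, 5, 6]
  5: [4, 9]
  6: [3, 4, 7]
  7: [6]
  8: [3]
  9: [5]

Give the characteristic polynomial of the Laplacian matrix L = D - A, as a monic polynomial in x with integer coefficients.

x^9 - 16x^8 + 103x^7 - 344x^6 + 640x^5 - 662x^4 + 361x^3 - 94x^2 + 9x

Reading degrees in the order [1, 2, 3, 4, 5, 6, 7, 8, 9] gives [2, 1, 2, 3, 2, 3, 1, 1, 1]; set D = diag(2, 1, 2, 3, 2, 3, 1, 1, 1) and form L = D - A. Computing det(xI - L) by cofactor expansion (or equivalently via sum-over-permutations) gives x^9 - 16x^8 + 103x^7 - 344x^6 + 640x^5 - 662x^4 + 361x^3 - 94x^2 + 9x. The constant term is 0 because L is singular (the all-ones vector lies in its kernel). By the matrix-tree theorem the graph has (1/9) * product of the nonzero eigenvalues = 1 spanning tree. The largest eigenvalue, 4.7421, is at most the vertex count 9.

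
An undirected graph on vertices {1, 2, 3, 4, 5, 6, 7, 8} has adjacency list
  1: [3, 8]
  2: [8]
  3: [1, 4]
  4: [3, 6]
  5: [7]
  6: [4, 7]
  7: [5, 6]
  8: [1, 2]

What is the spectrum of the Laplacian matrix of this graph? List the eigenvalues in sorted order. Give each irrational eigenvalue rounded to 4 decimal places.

With the vertex order [1, 2, 3, 4, 5, 6, 7, 8], the degrees are [2, 1, 2, 2, 1, 2, 2, 2], giving D = diag(2, 1, 2, 2, 1, 2, 2, 2) and L = D - A. Since every row of L sums to 0, the all-ones vector is in the kernel and 0 is an eigenvalue. The single zero eigenvalue shows the graph is connected. By the matrix-tree theorem the graph has (1/8) * product of the nonzero eigenvalues = 1 spanning tree. There is one zero in the spectrum, matching the 1 component.

[0, 0.1522, 0.5858, 1.2346, 2, 2.7654, 3.4142, 3.8478]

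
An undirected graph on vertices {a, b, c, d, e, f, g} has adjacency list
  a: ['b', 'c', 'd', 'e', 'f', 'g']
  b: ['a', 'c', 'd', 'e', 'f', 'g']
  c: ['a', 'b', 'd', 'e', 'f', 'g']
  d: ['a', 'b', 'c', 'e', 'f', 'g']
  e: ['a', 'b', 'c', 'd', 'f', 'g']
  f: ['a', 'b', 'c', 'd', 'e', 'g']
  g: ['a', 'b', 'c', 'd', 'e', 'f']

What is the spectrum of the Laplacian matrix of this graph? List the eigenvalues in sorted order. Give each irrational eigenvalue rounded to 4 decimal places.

With the vertex order [a, b, c, d, e, f, g], the degrees are [6, 6, 6, 6, 6, 6, 6], giving D = diag(6, 6, 6, 6, 6, 6, 6) and L = D - A. L is symmetric positive semidefinite, so every eigenvalue is real and nonnegative. By the matrix-tree theorem the graph has (1/7) * product of the nonzero eigenvalues = 16807 spanning trees. The largest eigenvalue, 7, is at most the vertex count 7.

[0, 7, 7, 7, 7, 7, 7]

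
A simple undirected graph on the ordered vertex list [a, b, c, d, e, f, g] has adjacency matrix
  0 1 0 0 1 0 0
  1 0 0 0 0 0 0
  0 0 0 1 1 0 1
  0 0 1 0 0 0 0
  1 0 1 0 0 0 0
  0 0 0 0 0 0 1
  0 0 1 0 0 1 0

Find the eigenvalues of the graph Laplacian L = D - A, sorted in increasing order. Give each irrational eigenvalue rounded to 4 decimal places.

With the vertex order [a, b, c, d, e, f, g], the degrees are [2, 1, 3, 1, 2, 1, 2], giving D = diag(2, 1, 3, 1, 2, 1, 2) and L = D - A. Since every row of L sums to 0, the all-ones vector is in the kernel and 0 is an eigenvalue. There is one zero in the spectrum, matching the 1 component.

[0, 0.2603, 0.6262, 1.4055, 2.2742, 3.0996, 4.3342]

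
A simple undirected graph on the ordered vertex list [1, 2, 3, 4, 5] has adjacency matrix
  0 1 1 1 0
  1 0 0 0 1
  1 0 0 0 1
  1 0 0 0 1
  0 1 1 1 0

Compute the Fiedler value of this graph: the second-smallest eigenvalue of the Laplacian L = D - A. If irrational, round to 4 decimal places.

2

Reading degrees in the order [1, 2, 3, 4, 5] gives [3, 2, 2, 2, 3]; set D = diag(3, 2, 2, 2, 3) and form L = D - A. The smallest Laplacian eigenvalue is always 0. The next one, lambda_2 = 2, measures how hard the graph is to disconnect: larger values mean better connectivity. There is one zero in the spectrum, matching the 1 component.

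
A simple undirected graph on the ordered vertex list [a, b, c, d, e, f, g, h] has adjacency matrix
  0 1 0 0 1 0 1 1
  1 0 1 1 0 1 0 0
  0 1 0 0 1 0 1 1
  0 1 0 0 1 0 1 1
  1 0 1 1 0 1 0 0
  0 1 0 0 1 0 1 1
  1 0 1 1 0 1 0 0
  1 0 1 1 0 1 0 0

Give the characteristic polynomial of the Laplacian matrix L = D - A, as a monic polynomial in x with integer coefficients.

x^8 - 32x^7 + 432x^6 - 3200x^5 + 14080x^4 - 36864x^3 + 53248x^2 - 32768x

With the vertex order [a, b, c, d, e, f, g, h], the degrees are [4, 4, 4, 4, 4, 4, 4, 4], giving D = diag(4, 4, 4, 4, 4, 4, 4, 4) and L = D - A. Computing det(xI - L) by cofactor expansion (or equivalently via sum-over-permutations) gives x^8 - 32x^7 + 432x^6 - 3200x^5 + 14080x^4 - 36864x^3 + 53248x^2 - 32768x. Since p(0) = det(-L) = 0, x divides p(x). The largest eigenvalue, 8, is at most the vertex count 8. By the matrix-tree theorem the graph has (1/8) * product of the nonzero eigenvalues = 4096 spanning trees.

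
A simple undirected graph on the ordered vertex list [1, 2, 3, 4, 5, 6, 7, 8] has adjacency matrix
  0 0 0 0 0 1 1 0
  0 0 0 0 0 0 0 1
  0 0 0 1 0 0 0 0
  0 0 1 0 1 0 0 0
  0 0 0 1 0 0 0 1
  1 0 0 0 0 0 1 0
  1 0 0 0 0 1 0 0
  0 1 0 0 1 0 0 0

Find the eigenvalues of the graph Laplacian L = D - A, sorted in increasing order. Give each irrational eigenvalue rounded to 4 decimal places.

[0, 0, 0.3820, 1.3820, 2.6180, 3, 3, 3.6180]

Reading degrees in the order [1, 2, 3, 4, 5, 6, 7, 8] gives [2, 1, 1, 2, 2, 2, 2, 2]; set D = diag(2, 1, 1, 2, 2, 2, 2, 2) and form L = D - A. Diagonalising L (or applying a numerical eigensolver to the 8x8 matrix) gives the spectrum above. The 2 zero eigenvalues correspond to the 2 connected components. The eigenvalues sum to 14, which equals trace(L) = 2|E|. The largest eigenvalue, 3.6180, is at most the vertex count 8.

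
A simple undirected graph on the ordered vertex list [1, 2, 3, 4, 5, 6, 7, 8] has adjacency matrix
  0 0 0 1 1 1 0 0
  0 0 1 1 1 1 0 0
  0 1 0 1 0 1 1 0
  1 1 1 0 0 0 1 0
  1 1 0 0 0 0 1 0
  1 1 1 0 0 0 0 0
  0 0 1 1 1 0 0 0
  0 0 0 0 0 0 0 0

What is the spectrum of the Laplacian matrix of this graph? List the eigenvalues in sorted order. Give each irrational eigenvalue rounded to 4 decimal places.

[0, 0, 2.3249, 2.5858, 3.4608, 4, 5.4142, 6.2143]

With the vertex order [1, 2, 3, 4, 5, 6, 7, 8], the degrees are [3, 4, 4, 4, 3, 3, 3, 0], giving D = diag(3, 4, 4, 4, 3, 3, 3, 0) and L = D - A. Diagonalising L (or applying a numerical eigensolver to the 8x8 matrix) gives the spectrum above. The 2 zero eigenvalues correspond to the 2 connected components. The largest eigenvalue, 6.2143, is at most the vertex count 8.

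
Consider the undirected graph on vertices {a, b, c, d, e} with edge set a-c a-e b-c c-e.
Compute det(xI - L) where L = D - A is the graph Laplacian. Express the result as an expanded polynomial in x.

x^5 - 8x^4 + 19x^3 - 12x^2

Reading degrees in the order [a, b, c, d, e] gives [2, 1, 3, 0, 2]; set D = diag(2, 1, 3, 0, 2) and form L = D - A. The eigenvalues of L are [0, 0, 1, 3, 4]; the characteristic polynomial is the product of (x - lambda_i), which multiplies out to x^5 - 8x^4 + 19x^3 - 12x^2. Since p(0) = det(-L) = 0, x divides p(x).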